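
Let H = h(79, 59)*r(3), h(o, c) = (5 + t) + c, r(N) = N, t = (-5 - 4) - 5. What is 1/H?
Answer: 1/150 ≈ 0.0066667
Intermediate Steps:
t = -14 (t = -9 - 5 = -14)
h(o, c) = -9 + c (h(o, c) = (5 - 14) + c = -9 + c)
H = 150 (H = (-9 + 59)*3 = 50*3 = 150)
1/H = 1/150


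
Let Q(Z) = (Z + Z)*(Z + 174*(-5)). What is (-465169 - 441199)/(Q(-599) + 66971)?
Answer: -906368/1826833 ≈ -0.49614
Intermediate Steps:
Q(Z) = 2*Z*(-870 + Z) (Q(Z) = (2*Z)*(Z - 870) = (2*Z)*(-870 + Z) = 2*Z*(-870 + Z))
(-465169 - 441199)/(Q(-599) + 66971) = (-465169 - 441199)/(2*(-599)*(-870 - 599) + 66971) = -906368/(2*(-599)*(-1469) + 66971) = -906368/(1759862 + 66971) = -906368/1826833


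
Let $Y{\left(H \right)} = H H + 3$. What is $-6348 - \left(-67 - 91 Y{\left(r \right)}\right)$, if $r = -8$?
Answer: $-184$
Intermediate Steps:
$Y{\left(H \right)} = 3 + H^{2}$ ($Y{\left(H \right)} = H^{2} + 3 = 3 + H^{2}$)
$-6348 - \left(-67 - 91 Y{\left(r \right)}\right) = -6348 - \left(-67 - 91 \left(3 + \left(-8\right)^{2}\right)\right) = -6348 - \left(-67 - 91 \left(3 + 64\right)\right) = -6348 - \left(-67 - 6097\right) = -6348 - -6164 = -6348 + 6164 = -184$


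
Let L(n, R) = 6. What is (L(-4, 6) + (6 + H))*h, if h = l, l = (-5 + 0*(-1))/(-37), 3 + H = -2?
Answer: 35/37 ≈ 0.94595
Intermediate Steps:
H = -5 (H = -3 - 2 = -5)
l = 5/37 (l = (-5 + 0)*(-1/37) = -5*(-1/37) = 5/37 ≈ 0.13514)
h = 5/37 ≈ 0.13514
(L(-4, 6) + (6 + H))*h = (6 + (6 - 5))*(5/37) = (6 + 1)*(5/37) = 7*(5/37) = 35/37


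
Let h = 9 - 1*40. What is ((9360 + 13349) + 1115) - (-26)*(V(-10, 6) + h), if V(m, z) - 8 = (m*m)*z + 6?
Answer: 38982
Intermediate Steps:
V(m, z) = 14 + z*m² (V(m, z) = 8 + ((m*m)*z + 6) = 8 + (m²*z + 6) = 8 + (z*m² + 6) = 8 + (6 + z*m²) = 14 + z*m²)
h = -31 (h = 9 - 40 = -31)
((9360 + 13349) + 1115) - (-26)*(V(-10, 6) + h) = ((9360 + 13349) + 1115) - (-26)*((14 + 6*(-10)²) - 31) = (22709 + 1115) - (-26)*((14 + 6*100) - 31) = 23824 - (-26)*((14 + 600) - 31) = 23824 - (-26)*(614 - 31) = 23824 - (-26)*583 = 23824 - 1*(-15158) = 23824 + 15158 = 38982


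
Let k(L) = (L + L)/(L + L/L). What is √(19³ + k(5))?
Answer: √61746/3 ≈ 82.829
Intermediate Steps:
k(L) = 2*L/(1 + L) (k(L) = (2*L)/(L + 1) = (2*L)/(1 + L) = 2*L/(1 + L))
√(19³ + k(5)) = √(19³ + 2*5/(1 + 5)) = √(6859 + 2*5/6) = √(6859 + 2*5*(⅙)) = √(6859 + 5/3) = √(20582/3) = √61746/3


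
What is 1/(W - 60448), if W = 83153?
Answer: 1/22705 ≈ 4.4043e-5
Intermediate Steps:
1/(W - 60448) = 1/(83153 - 60448) = 1/22705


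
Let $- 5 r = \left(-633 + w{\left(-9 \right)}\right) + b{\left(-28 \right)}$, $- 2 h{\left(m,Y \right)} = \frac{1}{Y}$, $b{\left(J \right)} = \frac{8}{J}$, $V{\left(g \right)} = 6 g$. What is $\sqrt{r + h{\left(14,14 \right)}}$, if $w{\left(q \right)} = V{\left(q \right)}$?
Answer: $\frac{11 \sqrt{5565}}{70} \approx 11.723$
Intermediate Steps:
$w{\left(q \right)} = 6 q$
$h{\left(m,Y \right)} = - \frac{1}{2 Y}$
$r = \frac{4811}{35}$ ($r = - \frac{\left(-633 + 6 \left(-9\right)\right) + \frac{8}{-28}}{5} = - \frac{\left(-633 - 54\right) + 8 \left(- \frac{1}{28}\right)}{5} = - \frac{-687 - \frac{2}{7}}{5} = \left(- \frac{1}{5}\right) \left(- \frac{4811}{7}\right) = \frac{4811}{35} \approx 137.46$)
$\sqrt{r + h{\left(14,14 \right)}} = \sqrt{\frac{4811}{35} - \frac{1}{2 \cdot 14}} = \sqrt{\frac{4811}{35} - \frac{1}{28}} = \sqrt{\frac{19239}{140}} = \frac{11 \sqrt{5565}}{70}$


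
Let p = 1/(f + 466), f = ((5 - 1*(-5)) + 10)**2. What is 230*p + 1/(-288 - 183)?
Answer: 53732/203943 ≈ 0.26347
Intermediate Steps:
f = 400 (f = ((5 + 5) + 10)**2 = (10 + 10)**2 = 20**2 = 400)
p = 1/866 (p = 1/(400 + 466) = 1/866 ≈ 0.0011547)
230*p + 1/(-288 - 183) = 230*(1/866) + 1/(-288 - 183) = 115/433 + 1/(-471) = 115/433 - 1/471 = 53732/203943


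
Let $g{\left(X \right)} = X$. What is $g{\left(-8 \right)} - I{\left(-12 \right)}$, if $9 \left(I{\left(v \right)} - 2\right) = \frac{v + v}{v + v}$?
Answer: $- \frac{91}{9} \approx -10.111$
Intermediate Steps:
$I{\left(v \right)} = \frac{19}{9}$ ($I{\left(v \right)} = 2 + \frac{\left(v + v\right) \frac{1}{v + v}}{9} = 2 + \frac{2 v \frac{1}{2 v}}{9} = 2 + \frac{1}{9} \cdot 1 = 2 + \frac{1}{9} = \frac{19}{9}$)
$g{\left(-8 \right)} - I{\left(-12 \right)} = -8 - \frac{19}{9} = - \frac{91}{9}$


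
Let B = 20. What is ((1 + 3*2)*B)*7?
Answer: 980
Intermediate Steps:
((1 + 3*2)*B)*7 = ((1 + 3*2)*20)*7 = ((1 + 6)*20)*7 = (7*20)*7 = 140*7 = 980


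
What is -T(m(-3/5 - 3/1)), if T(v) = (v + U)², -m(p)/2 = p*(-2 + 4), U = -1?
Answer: -4489/25 ≈ -179.56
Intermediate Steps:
m(p) = -4*p (m(p) = -2*p*(-2 + 4) = -2*p*2 = -4*p)
T(v) = (-1 + v)² (T(v) = (v - 1)² = (-1 + v)²)
-T(m(-3/5 - 3/1)) = -(-1 - 4*(-3/5 - 3/1))² = -(-1 - 4*(-3*⅕ - 3*1))² = -(-1 - 4*(-⅗ - 3))² = -(-1 - 4*(-18/5))² = -(-1 + 72/5)² = -(67/5)² = -1*4489/25 = -4489/25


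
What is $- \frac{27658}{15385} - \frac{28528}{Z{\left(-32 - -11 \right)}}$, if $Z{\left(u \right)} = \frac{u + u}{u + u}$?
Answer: $- \frac{438930938}{15385} \approx -28530.0$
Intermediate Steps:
$Z{\left(u \right)} = 1$ ($Z{\left(u \right)} = \frac{2 u}{2 u} = 2 u \frac{1}{2 u} = 1$)
$- \frac{27658}{15385} - \frac{28528}{Z{\left(-32 - -11 \right)}} = - \frac{27658}{15385} - \frac{28528}{1} = \left(-27658\right) \frac{1}{15385} - 28528 = - \frac{27658}{15385} - 28528 = - \frac{438930938}{15385}$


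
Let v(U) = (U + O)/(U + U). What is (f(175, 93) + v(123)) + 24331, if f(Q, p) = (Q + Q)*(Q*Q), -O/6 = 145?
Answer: 880932393/82 ≈ 1.0743e+7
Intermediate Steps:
O = -870 (O = -6*145 = -870)
f(Q, p) = 2*Q**3 (f(Q, p) = (2*Q)*Q**2 = 2*Q**3)
v(U) = (-870 + U)/(2*U) (v(U) = (U - 870)/(U + U) = (-870 + U)/((2*U)) = (-870 + U)*(1/(2*U)) = (-870 + U)/(2*U))
(f(175, 93) + v(123)) + 24331 = (2*175**3 + (1/2)*(-870 + 123)/123) + 24331 = (2*5359375 + (1/2)*(1/123)*(-747)) + 24331 = (10718750 - 249/82) + 24331 = 878937251/82 + 24331 = 880932393/82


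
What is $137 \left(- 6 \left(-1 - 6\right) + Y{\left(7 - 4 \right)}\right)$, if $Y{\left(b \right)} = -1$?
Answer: $5617$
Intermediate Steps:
$137 \left(- 6 \left(-1 - 6\right) + Y{\left(7 - 4 \right)}\right) = 137 \left(- 6 \left(-1 - 6\right) - 1\right) = 137 \left(\left(-6\right) \left(-7\right) - 1\right) = 137 \left(42 - 1\right) = 137 \cdot 41 = 5617$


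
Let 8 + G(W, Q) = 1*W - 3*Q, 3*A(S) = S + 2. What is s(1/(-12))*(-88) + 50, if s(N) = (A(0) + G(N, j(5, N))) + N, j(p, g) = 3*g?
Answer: 644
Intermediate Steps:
A(S) = ⅔ + S/3 (A(S) = (S + 2)/3 = (2 + S)/3 = ⅔ + S/3)
G(W, Q) = -8 + W - 3*Q (G(W, Q) = -8 + (1*W - 3*Q) = -8 + (W - 3*Q) = -8 + W - 3*Q)
s(N) = -22/3 - 7*N (s(N) = ((⅔ + (⅓)*0) + (-8 + N - 9*N)) + N = ((⅔ + 0) + (-8 + N - 9*N)) + N = (⅔ + (-8 - 8*N)) + N = (-22/3 - 8*N) + N = -22/3 - 7*N)
s(1/(-12))*(-88) + 50 = (-22/3 - 7/(-12))*(-88) + 50 = (-22/3 - 7*(-1/12))*(-88) + 50 = (-22/3 + 7/12)*(-88) + 50 = -27/4*(-88) + 50 = 594 + 50 = 644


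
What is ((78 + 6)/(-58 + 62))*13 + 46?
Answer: 319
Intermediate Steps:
((78 + 6)/(-58 + 62))*13 + 46 = (84/4)*13 + 46 = (84*(¼))*13 + 46 = 21*13 + 46 = 273 + 46 = 319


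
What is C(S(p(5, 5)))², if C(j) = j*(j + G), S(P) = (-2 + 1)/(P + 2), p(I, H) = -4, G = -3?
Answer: 25/16 ≈ 1.5625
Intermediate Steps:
S(P) = -1/(2 + P)
C(j) = j*(-3 + j) (C(j) = j*(j - 3) = j*(-3 + j))
C(S(p(5, 5)))² = ((-1/(2 - 4))*(-3 - 1/(2 - 4)))² = ((-1/(-2))*(-3 - 1/(-2)))² = ((-1*(-½))*(-3 - 1*(-½)))² = ((-3 + ½)/2)² = ((½)*(-5/2))² = (-5/4)² = 25/16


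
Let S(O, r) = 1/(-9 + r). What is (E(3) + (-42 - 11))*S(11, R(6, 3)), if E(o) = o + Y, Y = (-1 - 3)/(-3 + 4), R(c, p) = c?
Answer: 18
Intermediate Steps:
Y = -4 (Y = -4/1 = -4*1 = -4)
E(o) = -4 + o (E(o) = o - 4 = -4 + o)
(E(3) + (-42 - 11))*S(11, R(6, 3)) = ((-4 + 3) + (-42 - 11))/(-9 + 6) = (-1 - 53)/(-3) = -54*(-⅓) = 18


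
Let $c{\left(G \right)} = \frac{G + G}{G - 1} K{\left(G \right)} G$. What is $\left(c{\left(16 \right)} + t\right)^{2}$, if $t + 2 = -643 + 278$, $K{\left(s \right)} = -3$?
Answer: $\frac{5508409}{25} \approx 2.2034 \cdot 10^{5}$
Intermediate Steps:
$t = -367$ ($t = -2 + \left(-643 + 278\right) = -2 - 365 = -367$)
$c{\left(G \right)} = - \frac{6 G^{2}}{-1 + G}$ ($c{\left(G \right)} = \frac{G + G}{G - 1} \left(-3\right) G = \frac{2 G}{-1 + G} \left(-3\right) G = - \frac{6 G}{-1 + G} G = - \frac{6 G^{2}}{-1 + G}$)
$\left(c{\left(16 \right)} + t\right)^{2} = \left(- \frac{6 \cdot 16^{2}}{-1 + 16} - 367\right)^{2} = \left(\left(-6\right) 256 \cdot \frac{1}{15} - 367\right)^{2} = \left(- \frac{512}{5} - 367\right)^{2} = \left(- \frac{2347}{5}\right)^{2} = \frac{5508409}{25}$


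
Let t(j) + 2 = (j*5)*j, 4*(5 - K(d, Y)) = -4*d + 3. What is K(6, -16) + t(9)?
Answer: 1653/4 ≈ 413.25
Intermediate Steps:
K(d, Y) = 17/4 + d (K(d, Y) = 5 - (-4*d + 3)/4 = 5 - (3 - 4*d)/4 = 5 + (-3/4 + d) = 17/4 + d)
t(j) = -2 + 5*j**2 (t(j) = -2 + (j*5)*j = -2 + (5*j)*j = -2 + 5*j**2)
K(6, -16) + t(9) = (17/4 + 6) + (-2 + 5*9**2) = 41/4 + (-2 + 5*81) = 41/4 + (-2 + 405) = 41/4 + 403 = 1653/4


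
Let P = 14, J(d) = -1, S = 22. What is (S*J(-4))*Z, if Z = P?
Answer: -308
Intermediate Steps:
Z = 14
(S*J(-4))*Z = (22*(-1))*14 = -22*14 = -308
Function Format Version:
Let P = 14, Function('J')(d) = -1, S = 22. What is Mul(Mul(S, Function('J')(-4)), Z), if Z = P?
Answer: -308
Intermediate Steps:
Z = 14
Mul(Mul(S, Function('J')(-4)), Z) = Mul(Mul(22, -1), 14) = Mul(-22, 14) = -308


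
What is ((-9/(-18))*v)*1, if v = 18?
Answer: 9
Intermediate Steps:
((-9/(-18))*v)*1 = (-9/(-18)*18)*1 = (-9*(-1/18)*18)*1 = ((1/2)*18)*1 = 9*1 = 9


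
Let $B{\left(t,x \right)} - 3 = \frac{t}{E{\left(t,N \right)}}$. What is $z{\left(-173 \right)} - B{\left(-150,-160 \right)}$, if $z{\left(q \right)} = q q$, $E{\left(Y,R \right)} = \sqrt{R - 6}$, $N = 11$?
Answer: $29926 + 30 \sqrt{5} \approx 29993.0$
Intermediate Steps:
$E{\left(Y,R \right)} = \sqrt{-6 + R}$
$B{\left(t,x \right)} = 3 + \frac{t \sqrt{5}}{5}$ ($B{\left(t,x \right)} = 3 + \frac{t}{\sqrt{-6 + 11}} = 3 + \frac{t}{\sqrt{5}} = 3 + t \frac{\sqrt{5}}{5} = 3 + \frac{t \sqrt{5}}{5}$)
$z{\left(q \right)} = q^{2}$
$z{\left(-173 \right)} - B{\left(-150,-160 \right)} = \left(-173\right)^{2} - \left(3 + \frac{1}{5} \left(-150\right) \sqrt{5}\right) = 29929 - \left(3 - 30 \sqrt{5}\right) = 29926 + 30 \sqrt{5}$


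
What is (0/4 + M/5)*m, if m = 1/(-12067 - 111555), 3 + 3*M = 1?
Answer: 1/927165 ≈ 1.0786e-6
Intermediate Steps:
M = -2/3 (M = -1 + (1/3)*1 = -1 + 1/3 = -2/3 ≈ -0.66667)
m = -1/123622 (m = 1/(-123622) = -1/123622 ≈ -8.0892e-6)
(0/4 + M/5)*m = (0/4 - 2/3/5)*(-1/123622) = (0*(1/4) - 2/3*1/5)*(-1/123622) = (0 - 2/15)*(-1/123622) = -2/15*(-1/123622) = 1/927165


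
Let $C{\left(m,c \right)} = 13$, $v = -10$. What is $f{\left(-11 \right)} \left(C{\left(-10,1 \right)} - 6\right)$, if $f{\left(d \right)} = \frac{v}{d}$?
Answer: $\frac{70}{11} \approx 6.3636$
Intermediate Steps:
$f{\left(d \right)} = - \frac{10}{d}$
$f{\left(-11 \right)} \left(C{\left(-10,1 \right)} - 6\right) = - \frac{10}{-11} \left(13 - 6\right) = \left(-10\right) \left(- \frac{1}{11}\right) 7 = \frac{10}{11} \cdot 7 = \frac{70}{11}$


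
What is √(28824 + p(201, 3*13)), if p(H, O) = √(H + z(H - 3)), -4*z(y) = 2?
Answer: √(115296 + 2*√802)/2 ≈ 169.82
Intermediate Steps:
z(y) = -½ (z(y) = -¼*2 = -½)
p(H, O) = √(-½ + H) (p(H, O) = √(H - ½) = √(-½ + H))
√(28824 + p(201, 3*13)) = √(28824 + √(-2 + 4*201)/2) = √(28824 + √(-2 + 804)/2) = √(28824 + √802/2)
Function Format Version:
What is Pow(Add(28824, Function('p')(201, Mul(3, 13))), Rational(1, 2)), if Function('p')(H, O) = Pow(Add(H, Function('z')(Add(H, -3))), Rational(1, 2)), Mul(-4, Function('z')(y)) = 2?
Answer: Mul(Rational(1, 2), Pow(Add(115296, Mul(2, Pow(802, Rational(1, 2)))), Rational(1, 2))) ≈ 169.82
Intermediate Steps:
Function('z')(y) = Rational(-1, 2) (Function('z')(y) = Mul(Rational(-1, 4), 2) = Rational(-1, 2))
Function('p')(H, O) = Pow(Add(Rational(-1, 2), H), Rational(1, 2)) (Function('p')(H, O) = Pow(Add(H, Rational(-1, 2)), Rational(1, 2)) = Pow(Add(Rational(-1, 2), H), Rational(1, 2)))
Pow(Add(28824, Function('p')(201, Mul(3, 13))), Rational(1, 2)) = Pow(Add(28824, Mul(Rational(1, 2), Pow(Add(-2, Mul(4, 201)), Rational(1, 2)))), Rational(1, 2)) = Pow(Add(28824, Mul(Rational(1, 2), Pow(Add(-2, 804), Rational(1, 2)))), Rational(1, 2)) = Pow(Add(28824, Mul(Rational(1, 2), Pow(802, Rational(1, 2)))), Rational(1, 2))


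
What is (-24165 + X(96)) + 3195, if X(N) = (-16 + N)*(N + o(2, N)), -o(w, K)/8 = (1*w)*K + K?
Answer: -197610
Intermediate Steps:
o(w, K) = -8*K - 8*K*w (o(w, K) = -8*((1*w)*K + K) = -8*(w*K + K) = -8*(K*w + K) = -8*(K + K*w) = -8*K - 8*K*w)
X(N) = -23*N*(-16 + N) (X(N) = (-16 + N)*(N - 8*N*(1 + 2)) = (-16 + N)*(N - 8*N*3) = (-16 + N)*(N - 24*N) = (-16 + N)*(-23*N) = -23*N*(-16 + N))
(-24165 + X(96)) + 3195 = (-24165 + 23*96*(16 - 1*96)) + 3195 = (-24165 + 23*96*(16 - 96)) + 3195 = (-24165 + 23*96*(-80)) + 3195 = (-24165 - 176640) + 3195 = -200805 + 3195 = -197610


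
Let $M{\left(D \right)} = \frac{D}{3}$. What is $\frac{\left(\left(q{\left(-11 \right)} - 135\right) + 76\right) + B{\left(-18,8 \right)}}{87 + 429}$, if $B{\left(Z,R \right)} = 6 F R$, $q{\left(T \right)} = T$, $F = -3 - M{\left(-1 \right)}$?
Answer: $- \frac{33}{86} \approx -0.38372$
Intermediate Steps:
$M{\left(D \right)} = \frac{D}{3}$ ($M{\left(D \right)} = D \frac{1}{3} = \frac{D}{3}$)
$F = - \frac{8}{3}$ ($F = -3 - \frac{1}{3} \left(-1\right) = -3 - - \frac{1}{3} = -3 + \frac{1}{3} = - \frac{8}{3} \approx -2.6667$)
$B{\left(Z,R \right)} = - 16 R$ ($B{\left(Z,R \right)} = 6 \left(- \frac{8}{3}\right) R = - 16 R$)
$\frac{\left(\left(q{\left(-11 \right)} - 135\right) + 76\right) + B{\left(-18,8 \right)}}{87 + 429} = \frac{\left(\left(-11 - 135\right) + 76\right) - 128}{87 + 429} = \frac{\left(-146 + 76\right) - 128}{516} = \left(-70 - 128\right) \frac{1}{516} = \left(-198\right) \frac{1}{516} = - \frac{33}{86}$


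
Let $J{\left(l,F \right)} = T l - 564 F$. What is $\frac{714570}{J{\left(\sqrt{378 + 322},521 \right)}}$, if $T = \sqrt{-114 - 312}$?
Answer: $- \frac{8748837795}{3597691439} - \frac{595475 i \sqrt{2982}}{7195382878} \approx -2.4318 - 0.0045192 i$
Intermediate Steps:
$T = i \sqrt{426}$ ($T = \sqrt{-426} = i \sqrt{426} \approx 20.64 i$)
$J{\left(l,F \right)} = - 564 F + i l \sqrt{426}$ ($J{\left(l,F \right)} = i \sqrt{426} l - 564 F = i l \sqrt{426} - 564 F = - 564 F + i l \sqrt{426}$)
$\frac{714570}{J{\left(\sqrt{378 + 322},521 \right)}} = \frac{714570}{\left(-564\right) 521 + i \sqrt{378 + 322} \sqrt{426}} = \frac{714570}{-293844 + i \sqrt{700} \sqrt{426}} = \frac{714570}{-293844 + i 10 \sqrt{7} \sqrt{426}} = \frac{714570}{-293844 + 10 i \sqrt{2982}}$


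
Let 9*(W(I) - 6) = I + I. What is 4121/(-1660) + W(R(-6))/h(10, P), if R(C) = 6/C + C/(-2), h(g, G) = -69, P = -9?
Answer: -2655421/1030860 ≈ -2.5759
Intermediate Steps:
R(C) = 6/C - C/2 (R(C) = 6/C + C*(-½) = 6/C - C/2)
W(I) = 6 + 2*I/9 (W(I) = 6 + (I + I)/9 = 6 + (2*I)/9 = 6 + 2*I/9)
4121/(-1660) + W(R(-6))/h(10, P) = 4121/(-1660) + (6 + 2*(6/(-6) - ½*(-6))/9)/(-69) = 4121*(-1/1660) + (6 + 2*(6*(-⅙) + 3)/9)*(-1/69) = -4121/1660 + (6 + 2*(-1 + 3)/9)*(-1/69) = -4121/1660 + (6 + (2/9)*2)*(-1/69) = -4121/1660 + (6 + 4/9)*(-1/69) = -4121/1660 + (58/9)*(-1/69) = -4121/1660 - 58/621 = -2655421/1030860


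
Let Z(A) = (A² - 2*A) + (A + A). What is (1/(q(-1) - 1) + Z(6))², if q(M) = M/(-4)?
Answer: 10816/9 ≈ 1201.8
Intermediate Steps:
q(M) = -M/4 (q(M) = M*(-¼) = -M/4)
Z(A) = A² (Z(A) = (A² - 2*A) + 2*A = A²)
(1/(q(-1) - 1) + Z(6))² = (1/(-¼*(-1) - 1) + 6²)² = (1/(¼ - 1) + 36)² = (1/(-¾) + 36)² = (-4/3 + 36)² = (104/3)² = 10816/9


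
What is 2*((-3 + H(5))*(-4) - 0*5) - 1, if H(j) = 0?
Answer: 23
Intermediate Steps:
2*((-3 + H(5))*(-4) - 0*5) - 1 = 2*((-3 + 0)*(-4) - 0*5) - 1 = 2*(-3*(-4) - 1*0) - 1 = 2*(12 + 0) - 1 = 2*12 - 1 = 24 - 1 = 23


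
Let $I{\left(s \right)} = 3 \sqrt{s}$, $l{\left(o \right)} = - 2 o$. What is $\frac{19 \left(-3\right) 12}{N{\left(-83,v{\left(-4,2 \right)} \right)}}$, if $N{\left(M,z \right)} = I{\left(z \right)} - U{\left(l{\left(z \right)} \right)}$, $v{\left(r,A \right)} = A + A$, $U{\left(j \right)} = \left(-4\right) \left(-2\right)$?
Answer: $342$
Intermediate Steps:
$U{\left(j \right)} = 8$
$v{\left(r,A \right)} = 2 A$
$N{\left(M,z \right)} = -8 + 3 \sqrt{z}$ ($N{\left(M,z \right)} = 3 \sqrt{z} - 8 = -8 + 3 \sqrt{z}$)
$\frac{19 \left(-3\right) 12}{N{\left(-83,v{\left(-4,2 \right)} \right)}} = \frac{19 \left(-3\right) 12}{-8 + 3 \sqrt{2 \cdot 2}} = \frac{\left(-57\right) 12}{-8 + 3 \sqrt{4}} = - \frac{684}{-8 + 3 \cdot 2} = - \frac{684}{-8 + 6} = - \frac{684}{-2} = \left(-684\right) \left(- \frac{1}{2}\right) = 342$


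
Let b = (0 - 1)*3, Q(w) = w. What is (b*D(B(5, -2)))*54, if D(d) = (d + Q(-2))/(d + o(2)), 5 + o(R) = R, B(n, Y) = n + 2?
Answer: -405/2 ≈ -202.50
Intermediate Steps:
B(n, Y) = 2 + n
o(R) = -5 + R
D(d) = (-2 + d)/(-3 + d) (D(d) = (d - 2)/(d + (-5 + 2)) = (-2 + d)/(d - 3) = (-2 + d)/(-3 + d))
b = -3 (b = -1*3 = -3)
(b*D(B(5, -2)))*54 = -3*(-2 + (2 + 5))/(-3 + (2 + 5))*54 = -3*(-2 + 7)/(-3 + 7)*54 = -3*5/4*54 = -15/4*54 = -405/2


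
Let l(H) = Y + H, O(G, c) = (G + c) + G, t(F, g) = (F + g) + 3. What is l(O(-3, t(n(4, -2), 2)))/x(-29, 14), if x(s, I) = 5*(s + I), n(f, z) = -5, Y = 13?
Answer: -7/75 ≈ -0.093333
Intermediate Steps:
x(s, I) = 5*I + 5*s (x(s, I) = 5*(I + s) = 5*I + 5*s)
t(F, g) = 3 + F + g
O(G, c) = c + 2*G
l(H) = 13 + H
l(O(-3, t(n(4, -2), 2)))/x(-29, 14) = (13 + ((3 - 5 + 2) + 2*(-3)))/(5*14 + 5*(-29)) = (13 + (0 - 6))/(70 - 145) = (13 - 6)/(-75) = 7*(-1/75) = -7/75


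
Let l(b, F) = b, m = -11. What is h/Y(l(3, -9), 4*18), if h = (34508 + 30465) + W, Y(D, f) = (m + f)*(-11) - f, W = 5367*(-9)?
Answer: -16670/743 ≈ -22.436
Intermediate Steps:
W = -48303
Y(D, f) = 121 - 12*f (Y(D, f) = (-11 + f)*(-11) - f = (121 - 11*f) - f = 121 - 12*f)
h = 16670 (h = (34508 + 30465) - 48303 = 64973 - 48303 = 16670)
h/Y(l(3, -9), 4*18) = 16670/(121 - 48*18) = 16670/(121 - 12*72) = 16670/(121 - 864) = 16670/(-743) = 16670*(-1/743) = -16670/743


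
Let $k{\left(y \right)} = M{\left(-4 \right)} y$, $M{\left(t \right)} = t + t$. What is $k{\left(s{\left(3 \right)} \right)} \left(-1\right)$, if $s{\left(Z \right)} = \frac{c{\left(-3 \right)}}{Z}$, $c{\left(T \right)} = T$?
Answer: $-8$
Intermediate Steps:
$M{\left(t \right)} = 2 t$
$s{\left(Z \right)} = - \frac{3}{Z}$
$k{\left(y \right)} = - 8 y$ ($k{\left(y \right)} = 2 \left(-4\right) y = - 8 y$)
$k{\left(s{\left(3 \right)} \right)} \left(-1\right) = - 8 \left(- \frac{3}{3}\right) \left(-1\right) = - 8 \left(\left(-3\right) \frac{1}{3}\right) \left(-1\right) = \left(-8\right) \left(-1\right) \left(-1\right) = 8 \left(-1\right) = -8$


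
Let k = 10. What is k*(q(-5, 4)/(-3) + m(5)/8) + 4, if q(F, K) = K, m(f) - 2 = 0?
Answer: -41/6 ≈ -6.8333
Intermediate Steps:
m(f) = 2 (m(f) = 2 + 0 = 2)
k*(q(-5, 4)/(-3) + m(5)/8) + 4 = 10*(4/(-3) + 2/8) + 4 = 10*(4*(-⅓) + 2*(⅛)) + 4 = 10*(-4/3 + ¼) + 4 = 10*(-13/12) + 4 = -65/6 + 4 = -41/6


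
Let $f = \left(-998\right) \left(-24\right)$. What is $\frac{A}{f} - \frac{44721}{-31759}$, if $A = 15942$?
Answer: $\frac{262909895}{126781928} \approx 2.0737$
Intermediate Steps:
$f = 23952$
$\frac{A}{f} - \frac{44721}{-31759} = \frac{15942}{23952} - \frac{44721}{-31759} = 15942 \cdot \frac{1}{23952} - - \frac{44721}{31759} = \frac{2657}{3992} + \frac{44721}{31759} = \frac{262909895}{126781928}$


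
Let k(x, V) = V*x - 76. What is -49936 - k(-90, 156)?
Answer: -35820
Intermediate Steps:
k(x, V) = -76 + V*x
-49936 - k(-90, 156) = -49936 - (-76 + 156*(-90)) = -49936 - (-76 - 14040) = -49936 - 1*(-14116) = -49936 + 14116 = -35820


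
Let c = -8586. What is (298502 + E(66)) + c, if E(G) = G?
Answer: 289982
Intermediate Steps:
(298502 + E(66)) + c = (298502 + 66) - 8586 = 298568 - 8586 = 289982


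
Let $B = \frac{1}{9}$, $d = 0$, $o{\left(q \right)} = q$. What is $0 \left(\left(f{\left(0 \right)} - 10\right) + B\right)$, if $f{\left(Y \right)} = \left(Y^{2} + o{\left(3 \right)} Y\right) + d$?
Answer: $0$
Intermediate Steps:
$B = \frac{1}{9} \approx 0.11111$
$f{\left(Y \right)} = Y^{2} + 3 Y$ ($f{\left(Y \right)} = \left(Y^{2} + 3 Y\right) + 0 = Y^{2} + 3 Y$)
$0 \left(\left(f{\left(0 \right)} - 10\right) + B\right) = 0 \left(\left(0 \left(3 + 0\right) - 10\right) + \frac{1}{9}\right) = 0 \left(\left(0 \cdot 3 - 10\right) + \frac{1}{9}\right) = 0 \left(\left(0 - 10\right) + \frac{1}{9}\right) = 0 \left(-10 + \frac{1}{9}\right) = 0 \left(- \frac{89}{9}\right) = 0$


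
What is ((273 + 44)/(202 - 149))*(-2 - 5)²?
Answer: 15533/53 ≈ 293.08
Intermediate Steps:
((273 + 44)/(202 - 149))*(-2 - 5)² = (317/53)*(-7)² = (317*(1/53))*49 = (317/53)*49 = 15533/53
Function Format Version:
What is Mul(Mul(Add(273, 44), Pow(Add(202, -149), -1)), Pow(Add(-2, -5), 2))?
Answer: Rational(15533, 53) ≈ 293.08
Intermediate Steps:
Mul(Mul(Add(273, 44), Pow(Add(202, -149), -1)), Pow(Add(-2, -5), 2)) = Mul(Mul(317, Pow(53, -1)), Pow(-7, 2)) = Mul(Mul(317, Rational(1, 53)), 49) = Mul(Rational(317, 53), 49) = Rational(15533, 53)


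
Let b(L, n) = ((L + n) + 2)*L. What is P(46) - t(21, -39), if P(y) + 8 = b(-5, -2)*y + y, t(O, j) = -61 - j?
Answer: 1210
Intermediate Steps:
b(L, n) = L*(2 + L + n) (b(L, n) = (2 + L + n)*L = L*(2 + L + n))
P(y) = -8 + 26*y (P(y) = -8 + ((-5*(2 - 5 - 2))*y + y) = -8 + ((-5*(-5))*y + y) = -8 + (25*y + y) = -8 + 26*y)
P(46) - t(21, -39) = (-8 + 26*46) - (-61 - 1*(-39)) = (-8 + 1196) - (-61 + 39) = 1188 - 1*(-22) = 1188 + 22 = 1210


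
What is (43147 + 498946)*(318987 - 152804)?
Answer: 90086641019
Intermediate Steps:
(43147 + 498946)*(318987 - 152804) = 542093*166183 = 90086641019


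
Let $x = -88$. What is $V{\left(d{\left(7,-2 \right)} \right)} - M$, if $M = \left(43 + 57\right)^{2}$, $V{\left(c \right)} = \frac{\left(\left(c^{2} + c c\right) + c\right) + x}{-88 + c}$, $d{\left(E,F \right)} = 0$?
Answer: $-9999$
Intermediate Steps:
$V{\left(c \right)} = \frac{-88 + c + 2 c^{2}}{-88 + c}$ ($V{\left(c \right)} = \frac{\left(\left(c^{2} + c c\right) + c\right) - 88}{-88 + c} = \frac{\left(\left(c^{2} + c^{2}\right) + c\right) - 88}{-88 + c} = \frac{\left(2 c^{2} + c\right) - 88}{-88 + c} = \frac{\left(c + 2 c^{2}\right) - 88}{-88 + c} = \frac{-88 + c + 2 c^{2}}{-88 + c}$)
$M = 10000$ ($M = 100^{2} = 10000$)
$V{\left(d{\left(7,-2 \right)} \right)} - M = \frac{-88 + 0 + 2 \cdot 0^{2}}{-88 + 0} - 10000 = \frac{-88 + 0 + 2 \cdot 0}{-88} - 10000 = - \frac{-88 + 0 + 0}{88} - 10000 = \left(- \frac{1}{88}\right) \left(-88\right) - 10000 = 1 - 10000 = -9999$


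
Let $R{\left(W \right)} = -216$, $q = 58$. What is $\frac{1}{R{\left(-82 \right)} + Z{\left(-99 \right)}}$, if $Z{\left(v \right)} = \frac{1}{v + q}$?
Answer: $- \frac{41}{8857} \approx -0.0046291$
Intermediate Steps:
$Z{\left(v \right)} = \frac{1}{58 + v}$ ($Z{\left(v \right)} = \frac{1}{v + 58} = \frac{1}{58 + v}$)
$\frac{1}{R{\left(-82 \right)} + Z{\left(-99 \right)}} = \frac{1}{-216 + \frac{1}{58 - 99}} = \frac{1}{-216 + \frac{1}{-41}} = \frac{1}{-216 - \frac{1}{41}} = \frac{1}{- \frac{8857}{41}} = - \frac{41}{8857}$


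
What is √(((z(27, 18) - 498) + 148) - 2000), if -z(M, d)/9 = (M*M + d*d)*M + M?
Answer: 2*I*√64618 ≈ 508.4*I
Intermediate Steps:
z(M, d) = -9*M - 9*M*(M² + d²) (z(M, d) = -9*((M*M + d*d)*M + M) = -9*((M² + d²)*M + M) = -9*(M*(M² + d²) + M) = -9*(M + M*(M² + d²)) = -9*M - 9*M*(M² + d²))
√(((z(27, 18) - 498) + 148) - 2000) = √(((-9*27*(1 + 27² + 18²) - 498) + 148) - 2000) = √(((-9*27*(1 + 729 + 324) - 498) + 148) - 2000) = √(((-9*27*1054 - 498) + 148) - 2000) = √(((-256122 - 498) + 148) - 2000) = √((-256620 + 148) - 2000) = √(-256472 - 2000) = √(-258472) = 2*I*√64618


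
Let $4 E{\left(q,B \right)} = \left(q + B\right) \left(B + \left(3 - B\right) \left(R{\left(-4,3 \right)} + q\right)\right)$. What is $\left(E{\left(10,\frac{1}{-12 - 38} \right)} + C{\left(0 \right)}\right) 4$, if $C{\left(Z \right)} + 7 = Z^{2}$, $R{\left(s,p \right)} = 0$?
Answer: $\frac{682991}{2500} \approx 273.2$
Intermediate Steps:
$C{\left(Z \right)} = -7 + Z^{2}$
$E{\left(q,B \right)} = \frac{\left(B + q\right) \left(B + q \left(3 - B\right)\right)}{4}$ ($E{\left(q,B \right)} = \frac{\left(q + B\right) \left(B + \left(3 - B\right) \left(0 + q\right)\right)}{4} = \frac{\left(B + q\right) \left(B + \left(3 - B\right) q\right)}{4} = \frac{\left(B + q\right) \left(B + q \left(3 - B\right)\right)}{4}$)
$\left(E{\left(10,\frac{1}{-12 - 38} \right)} + C{\left(0 \right)}\right) 4 = \left(\left(\frac{\left(\frac{1}{-12 - 38}\right)^{2}}{4} + \frac{3 \cdot 10^{2}}{4} + \frac{1}{-12 - 38} \cdot 10 - \frac{10^{2}}{4 \left(-12 - 38\right)} - \frac{5 \left(\frac{1}{-12 - 38}\right)^{2}}{2}\right) - \left(7 - 0^{2}\right)\right) 4 = \left(\left(\frac{\left(\frac{1}{-50}\right)^{2}}{4} + \frac{3}{4} \cdot 100 + \frac{1}{-50} \cdot 10 - \frac{1}{4} \frac{1}{-50} \cdot 100 - \frac{5 \left(\frac{1}{-50}\right)^{2}}{2}\right) + \left(-7 + 0\right)\right) 4 = \left(\left(\frac{\left(- \frac{1}{50}\right)^{2}}{4} + 75 - \frac{1}{5} - \left(- \frac{1}{200}\right) 100 - \frac{5 \left(- \frac{1}{50}\right)^{2}}{2}\right) - 7\right) 4 = \left(\left(\frac{1}{4} \cdot \frac{1}{2500} + 75 - \frac{1}{5} + \frac{1}{2} - \frac{5}{2} \cdot \frac{1}{2500}\right) - 7\right) 4 = \left(\left(\frac{1}{10000} + 75 - \frac{1}{5} + \frac{1}{2} - \frac{1}{1000}\right) - 7\right) 4 = \left(\frac{752991}{10000} - 7\right) 4 = \frac{682991}{10000} \cdot 4 = \frac{682991}{2500}$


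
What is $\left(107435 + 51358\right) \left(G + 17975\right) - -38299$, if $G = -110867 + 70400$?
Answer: $-3571533857$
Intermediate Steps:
$G = -40467$
$\left(107435 + 51358\right) \left(G + 17975\right) - -38299 = \left(107435 + 51358\right) \left(-40467 + 17975\right) - -38299 = 158793 \left(-22492\right) + 38299 = -3571572156 + 38299 = -3571533857$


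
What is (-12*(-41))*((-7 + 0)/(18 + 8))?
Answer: -1722/13 ≈ -132.46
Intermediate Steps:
(-12*(-41))*((-7 + 0)/(18 + 8)) = 492*(-7/26) = -1722/13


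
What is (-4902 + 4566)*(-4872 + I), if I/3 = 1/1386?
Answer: 18006904/11 ≈ 1.6370e+6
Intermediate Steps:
I = 1/462 (I = 3/1386 = 3*(1/1386) = 1/462 ≈ 0.0021645)
(-4902 + 4566)*(-4872 + I) = (-4902 + 4566)*(-4872 + 1/462) = -336*(-2250863/462) = 18006904/11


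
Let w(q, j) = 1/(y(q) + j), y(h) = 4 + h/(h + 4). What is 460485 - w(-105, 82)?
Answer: 4048123534/8791 ≈ 4.6049e+5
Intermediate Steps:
y(h) = 4 + h/(4 + h)
w(q, j) = 1/(j + (16 + 5*q)/(4 + q)) (w(q, j) = 1/((16 + 5*q)/(4 + q) + j) = 1/(j + (16 + 5*q)/(4 + q)))
460485 - w(-105, 82) = 460485 - (4 - 105)/(16 + 5*(-105) + 82*(4 - 105)) = 460485 - (-101)/(16 - 525 + 82*(-101)) = 460485 - (-101)/(16 - 525 - 8282) = 460485 - (-101)/(-8791) = 460485 - (-1)*(-101)/8791 = 460485 - 1*101/8791 = 460485 - 101/8791 = 4048123534/8791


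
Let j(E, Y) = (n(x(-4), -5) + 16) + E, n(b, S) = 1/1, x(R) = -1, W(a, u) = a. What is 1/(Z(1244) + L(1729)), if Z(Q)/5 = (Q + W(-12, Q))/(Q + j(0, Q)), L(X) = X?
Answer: 1261/2186429 ≈ 0.00057674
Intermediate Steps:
n(b, S) = 1 (n(b, S) = 1*1 = 1)
j(E, Y) = 17 + E (j(E, Y) = (1 + 16) + E = 17 + E)
Z(Q) = 5*(-12 + Q)/(17 + Q) (Z(Q) = 5*((Q - 12)/(Q + (17 + 0))) = 5*((-12 + Q)/(Q + 17)) = 5*((-12 + Q)/(17 + Q)) = 5*(-12 + Q)/(17 + Q))
1/(Z(1244) + L(1729)) = 1/(5*(-12 + 1244)/(17 + 1244) + 1729) = 1/(5*1232/1261 + 1729) = 1/(5*(1/1261)*1232 + 1729) = 1/(6160/1261 + 1729) = 1/(2186429/1261) = 1261/2186429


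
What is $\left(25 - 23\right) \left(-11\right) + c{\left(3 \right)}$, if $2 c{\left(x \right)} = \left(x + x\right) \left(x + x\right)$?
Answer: $-4$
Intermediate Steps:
$c{\left(x \right)} = 2 x^{2}$ ($c{\left(x \right)} = \frac{\left(x + x\right) \left(x + x\right)}{2} = \frac{2 x 2 x}{2} = \frac{4 x^{2}}{2} = 2 x^{2}$)
$\left(25 - 23\right) \left(-11\right) + c{\left(3 \right)} = \left(25 - 23\right) \left(-11\right) + 2 \cdot 3^{2} = 2 \left(-11\right) + 2 \cdot 9 = -22 + 18 = -4$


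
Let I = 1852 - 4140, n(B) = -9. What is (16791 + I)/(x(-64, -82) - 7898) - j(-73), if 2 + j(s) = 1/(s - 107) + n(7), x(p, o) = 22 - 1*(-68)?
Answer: 3214277/351360 ≈ 9.1481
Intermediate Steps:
x(p, o) = 90 (x(p, o) = 22 + 68 = 90)
j(s) = -11 + 1/(-107 + s) (j(s) = -2 + (1/(s - 107) - 9) = -2 + (1/(-107 + s) - 9) = -2 + (-9 + 1/(-107 + s)) = -11 + 1/(-107 + s))
I = -2288
(16791 + I)/(x(-64, -82) - 7898) - j(-73) = (16791 - 2288)/(90 - 7898) - (1178 - 11*(-73))/(-107 - 73) = 14503/(-7808) - (1178 + 803)/(-180) = 14503*(-1/7808) - (-1)*1981/180 = -14503/7808 - 1*(-1981/180) = -14503/7808 + 1981/180 = 3214277/351360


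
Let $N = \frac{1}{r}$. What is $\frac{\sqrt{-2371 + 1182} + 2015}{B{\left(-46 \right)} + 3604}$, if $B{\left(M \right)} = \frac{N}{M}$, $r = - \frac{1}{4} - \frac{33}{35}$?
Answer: $\frac{7739615}{13843034} + \frac{3841 i \sqrt{1189}}{13843034} \approx 0.5591 + 0.0095676 i$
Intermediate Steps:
$r = - \frac{167}{140}$ ($r = \left(-1\right) \frac{1}{4} - \frac{33}{35} = - \frac{1}{4} - \frac{33}{35} = - \frac{167}{140} \approx -1.1929$)
$N = - \frac{140}{167}$ ($N = \frac{1}{- \frac{167}{140}} = - \frac{140}{167} \approx -0.83832$)
$B{\left(M \right)} = - \frac{140}{167 M}$
$\frac{\sqrt{-2371 + 1182} + 2015}{B{\left(-46 \right)} + 3604} = \frac{\sqrt{-2371 + 1182} + 2015}{- \frac{140}{167 \left(-46\right)} + 3604} = \frac{\sqrt{-1189} + 2015}{\left(- \frac{140}{167}\right) \left(- \frac{1}{46}\right) + 3604} = \frac{i \sqrt{1189} + 2015}{\frac{70}{3841} + 3604} = \frac{2015 + i \sqrt{1189}}{\frac{13843034}{3841}} = \left(2015 + i \sqrt{1189}\right) \frac{3841}{13843034} = \frac{7739615}{13843034} + \frac{3841 i \sqrt{1189}}{13843034}$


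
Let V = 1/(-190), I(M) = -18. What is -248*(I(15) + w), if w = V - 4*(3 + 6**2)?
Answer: 4099564/95 ≈ 43153.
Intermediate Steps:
V = -1/190 ≈ -0.0052632
w = -29641/190 (w = -1/190 - 4*(3 + 6**2) = -1/190 - 4*(3 + 36) = -1/190 - 4*39 = -1/190 - 1*156 = -1/190 - 156 = -29641/190 ≈ -156.01)
-248*(I(15) + w) = -248*(-18 - 29641/190) = -248*(-33061/190) = 4099564/95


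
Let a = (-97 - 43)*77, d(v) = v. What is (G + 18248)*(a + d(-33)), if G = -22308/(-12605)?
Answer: -2487404656924/12605 ≈ -1.9733e+8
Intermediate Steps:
G = 22308/12605 (G = -22308*(-1/12605) = 22308/12605 ≈ 1.7698)
a = -10780 (a = -140*77 = -10780)
(G + 18248)*(a + d(-33)) = (22308/12605 + 18248)*(-10780 - 33) = (230038348/12605)*(-10813) = -2487404656924/12605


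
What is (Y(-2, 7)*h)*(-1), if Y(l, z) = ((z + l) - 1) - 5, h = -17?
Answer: -17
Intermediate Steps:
Y(l, z) = -6 + l + z (Y(l, z) = ((l + z) - 1) - 5 = (-1 + l + z) - 5 = -6 + l + z)
(Y(-2, 7)*h)*(-1) = ((-6 - 2 + 7)*(-17))*(-1) = -1*(-17)*(-1) = 17*(-1) = -17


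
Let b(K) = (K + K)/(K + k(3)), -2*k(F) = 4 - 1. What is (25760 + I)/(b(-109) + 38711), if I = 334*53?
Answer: 9605102/8555567 ≈ 1.1227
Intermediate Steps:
k(F) = -3/2 (k(F) = -(4 - 1)/2 = -½*3 = -3/2)
b(K) = 2*K/(-3/2 + K) (b(K) = (K + K)/(K - 3/2) = (2*K)/(-3/2 + K) = 2*K/(-3/2 + K))
I = 17702
(25760 + I)/(b(-109) + 38711) = (25760 + 17702)/(4*(-109)/(-3 + 2*(-109)) + 38711) = 43462/(4*(-109)/(-3 - 218) + 38711) = 43462/(4*(-109)/(-221) + 38711) = 43462/(4*(-109)*(-1/221) + 38711) = 43462/(436/221 + 38711) = 43462/(8555567/221) = 43462*(221/8555567) = 9605102/8555567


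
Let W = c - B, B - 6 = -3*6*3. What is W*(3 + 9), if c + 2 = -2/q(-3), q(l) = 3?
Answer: 544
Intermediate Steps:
B = -48 (B = 6 - 3*6*3 = 6 - 18*3 = 6 - 54 = -48)
c = -8/3 (c = -2 - 2/3 = -2 - 2*⅓ = -2 - ⅔ = -8/3 ≈ -2.6667)
W = 136/3 (W = -8/3 - 1*(-48) = -8/3 + 48 = 136/3 ≈ 45.333)
W*(3 + 9) = 136*(3 + 9)/3 = (136/3)*12 = 544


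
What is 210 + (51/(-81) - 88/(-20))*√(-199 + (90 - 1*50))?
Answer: 210 + 509*I*√159/135 ≈ 210.0 + 47.543*I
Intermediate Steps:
210 + (51/(-81) - 88/(-20))*√(-199 + (90 - 1*50)) = 210 + (51*(-1/81) - 88*(-1/20))*√(-199 + (90 - 50)) = 210 + (-17/27 + 22/5)*√(-199 + 40) = 210 + 509*√(-159)/135 = 210 + 509*(I*√159)/135 = 210 + 509*I*√159/135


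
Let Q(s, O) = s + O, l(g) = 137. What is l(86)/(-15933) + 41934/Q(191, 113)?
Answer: 334046387/2421816 ≈ 137.93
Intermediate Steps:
Q(s, O) = O + s
l(86)/(-15933) + 41934/Q(191, 113) = 137/(-15933) + 41934/(113 + 191) = 137*(-1/15933) + 41934/304 = -137/15933 + 41934*(1/304) = -137/15933 + 20967/152 = 334046387/2421816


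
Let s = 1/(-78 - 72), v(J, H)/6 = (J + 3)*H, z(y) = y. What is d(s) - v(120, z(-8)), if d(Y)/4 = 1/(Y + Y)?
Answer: 5604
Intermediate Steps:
v(J, H) = 6*H*(3 + J) (v(J, H) = 6*((J + 3)*H) = 6*((3 + J)*H) = 6*(H*(3 + J)) = 6*H*(3 + J))
s = -1/150 (s = 1/(-150) = -1/150 ≈ -0.0066667)
d(Y) = 2/Y (d(Y) = 4/(Y + Y) = 4/((2*Y)) = 4*(1/(2*Y)) = 2/Y)
d(s) - v(120, z(-8)) = 2/(-1/150) - 6*(-8)*(3 + 120) = 2*(-150) - 6*(-8)*123 = -300 - 1*(-5904) = -300 + 5904 = 5604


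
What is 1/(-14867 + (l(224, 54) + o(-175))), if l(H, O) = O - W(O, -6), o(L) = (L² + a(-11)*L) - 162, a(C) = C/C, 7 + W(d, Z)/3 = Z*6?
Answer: 1/15604 ≈ 6.4086e-5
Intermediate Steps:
W(d, Z) = -21 + 18*Z (W(d, Z) = -21 + 3*(Z*6) = -21 + 3*(6*Z) = -21 + 18*Z)
a(C) = 1
o(L) = -162 + L + L² (o(L) = (L² + 1*L) - 162 = (L² + L) - 162 = (L + L²) - 162 = -162 + L + L²)
l(H, O) = 129 + O (l(H, O) = O - (-21 + 18*(-6)) = O - (-21 - 108) = O - 1*(-129) = O + 129 = 129 + O)
1/(-14867 + (l(224, 54) + o(-175))) = 1/(-14867 + ((129 + 54) + (-162 - 175 + (-175)²))) = 1/(-14867 + (183 + (-162 - 175 + 30625))) = 1/(-14867 + (183 + 30288)) = 1/(-14867 + 30471) = 1/15604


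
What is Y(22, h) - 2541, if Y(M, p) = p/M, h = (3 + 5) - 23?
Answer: -55917/22 ≈ -2541.7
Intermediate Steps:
h = -15 (h = 8 - 23 = -15)
Y(22, h) - 2541 = -15/22 - 2541 = -55917/22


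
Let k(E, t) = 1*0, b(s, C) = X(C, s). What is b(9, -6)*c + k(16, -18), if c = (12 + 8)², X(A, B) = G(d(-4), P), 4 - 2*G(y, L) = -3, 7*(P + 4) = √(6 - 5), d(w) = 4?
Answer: 1400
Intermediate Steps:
P = -27/7 (P = -4 + √(6 - 5)/7 = -4 + √1/7 = -4 + (⅐)*1 = -4 + ⅐ = -27/7 ≈ -3.8571)
G(y, L) = 7/2 (G(y, L) = 2 - ½*(-3) = 2 + 3/2 = 7/2)
X(A, B) = 7/2
b(s, C) = 7/2
k(E, t) = 0
c = 400 (c = 20² = 400)
b(9, -6)*c + k(16, -18) = (7/2)*400 + 0 = 1400 + 0 = 1400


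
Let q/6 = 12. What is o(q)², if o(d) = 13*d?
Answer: 876096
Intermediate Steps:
q = 72 (q = 6*12 = 72)
o(q)² = (13*72)² = 936² = 876096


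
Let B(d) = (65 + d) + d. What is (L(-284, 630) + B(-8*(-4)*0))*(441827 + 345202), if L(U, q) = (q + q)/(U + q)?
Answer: 9345969375/173 ≈ 5.4023e+7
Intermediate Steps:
B(d) = 65 + 2*d
L(U, q) = 2*q/(U + q) (L(U, q) = (2*q)/(U + q) = 2*q/(U + q))
(L(-284, 630) + B(-8*(-4)*0))*(441827 + 345202) = (2*630/(-284 + 630) + (65 + 2*(-8*(-4)*0)))*(441827 + 345202) = (2*630/346 + (65 + 2*(32*0)))*787029 = (2*630*(1/346) + (65 + 2*0))*787029 = (630/173 + (65 + 0))*787029 = (630/173 + 65)*787029 = (11875/173)*787029 = 9345969375/173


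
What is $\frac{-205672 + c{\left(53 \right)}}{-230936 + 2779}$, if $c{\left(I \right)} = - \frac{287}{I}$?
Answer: $\frac{10900903}{12092321} \approx 0.90147$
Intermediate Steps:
$\frac{-205672 + c{\left(53 \right)}}{-230936 + 2779} = \frac{-205672 - \frac{287}{53}}{-230936 + 2779} = \frac{-205672 - \frac{287}{53}}{-228157} = \left(-205672 - \frac{287}{53}\right) \left(- \frac{1}{228157}\right) = \left(- \frac{10900903}{53}\right) \left(- \frac{1}{228157}\right) = \frac{10900903}{12092321}$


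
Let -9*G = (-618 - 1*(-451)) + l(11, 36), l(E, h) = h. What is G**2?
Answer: 17161/81 ≈ 211.86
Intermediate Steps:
G = 131/9 (G = -((-618 - 1*(-451)) + 36)/9 = -((-618 + 451) + 36)/9 = -(-167 + 36)/9 = -1/9*(-131) = 131/9 ≈ 14.556)
G**2 = (131/9)**2 = 17161/81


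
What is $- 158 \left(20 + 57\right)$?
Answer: $-12166$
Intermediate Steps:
$- 158 \left(20 + 57\right) = \left(-158\right) 77 = -12166$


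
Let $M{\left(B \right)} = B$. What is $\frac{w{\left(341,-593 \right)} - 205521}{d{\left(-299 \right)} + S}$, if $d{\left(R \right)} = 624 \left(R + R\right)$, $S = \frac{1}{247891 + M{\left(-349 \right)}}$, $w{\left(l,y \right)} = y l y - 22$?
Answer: $- \frac{29632452269172}{92370792383} \approx -320.8$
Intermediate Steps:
$w{\left(l,y \right)} = -22 + l y^{2}$ ($w{\left(l,y \right)} = l y y - 22 = l y^{2} - 22 = -22 + l y^{2}$)
$S = \frac{1}{247542}$ ($S = \frac{1}{247891 - 349} = \frac{1}{247542} \approx 4.0397 \cdot 10^{-6}$)
$d{\left(R \right)} = 1248 R$ ($d{\left(R \right)} = 624 \cdot 2 R = 1248 R$)
$\frac{w{\left(341,-593 \right)} - 205521}{d{\left(-299 \right)} + S} = \frac{\left(-22 + 341 \left(-593\right)^{2}\right) - 205521}{1248 \left(-299\right) + \frac{1}{247542}} = \frac{\left(-22 + 341 \cdot 351649\right) - 205521}{-373152 + \frac{1}{247542}} = \frac{\left(-22 + 119912309\right) - 205521}{- \frac{92370792383}{247542}} = \left(119912287 - 205521\right) \left(- \frac{247542}{92370792383}\right) = 119706766 \left(- \frac{247542}{92370792383}\right) = - \frac{29632452269172}{92370792383}$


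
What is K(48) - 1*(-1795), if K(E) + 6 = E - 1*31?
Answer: 1806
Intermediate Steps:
K(E) = -37 + E (K(E) = -6 + (E - 1*31) = -6 + (E - 31) = -6 + (-31 + E) = -37 + E)
K(48) - 1*(-1795) = (-37 + 48) - 1*(-1795) = 11 + 1795 = 1806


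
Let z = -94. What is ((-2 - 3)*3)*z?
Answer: 1410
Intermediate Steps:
((-2 - 3)*3)*z = ((-2 - 3)*3)*(-94) = -5*3*(-94) = -15*(-94) = 1410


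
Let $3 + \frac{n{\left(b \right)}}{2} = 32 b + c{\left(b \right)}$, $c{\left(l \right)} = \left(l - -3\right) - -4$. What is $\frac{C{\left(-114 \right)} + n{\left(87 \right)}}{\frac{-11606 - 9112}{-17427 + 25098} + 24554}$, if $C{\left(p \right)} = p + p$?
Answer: $\frac{7059877}{31388836} \approx 0.22492$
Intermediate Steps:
$c{\left(l \right)} = 7 + l$ ($c{\left(l \right)} = \left(l + 3\right) + 4 = \left(3 + l\right) + 4 = 7 + l$)
$n{\left(b \right)} = 8 + 66 b$ ($n{\left(b \right)} = -6 + 2 \left(32 b + \left(7 + b\right)\right) = -6 + 2 \left(7 + 33 b\right) = -6 + \left(14 + 66 b\right) = 8 + 66 b$)
$C{\left(p \right)} = 2 p$
$\frac{C{\left(-114 \right)} + n{\left(87 \right)}}{\frac{-11606 - 9112}{-17427 + 25098} + 24554} = \frac{2 \left(-114\right) + \left(8 + 66 \cdot 87\right)}{\frac{-11606 - 9112}{-17427 + 25098} + 24554} = \frac{-228 + \left(8 + 5742\right)}{- \frac{20718}{7671} + 24554} = \frac{-228 + 5750}{\left(-20718\right) \frac{1}{7671} + 24554} = \frac{5522}{- \frac{6906}{2557} + 24554} = \frac{5522}{\frac{62777672}{2557}} = 5522 \cdot \frac{2557}{62777672} = \frac{7059877}{31388836}$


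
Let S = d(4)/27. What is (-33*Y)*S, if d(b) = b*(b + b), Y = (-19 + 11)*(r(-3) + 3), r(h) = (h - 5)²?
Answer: 188672/9 ≈ 20964.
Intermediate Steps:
r(h) = (-5 + h)²
Y = -536 (Y = (-19 + 11)*((-5 - 3)² + 3) = -8*((-8)² + 3) = -8*(64 + 3) = -8*67 = -536)
d(b) = 2*b² (d(b) = b*(2*b) = 2*b²)
S = 32/27 (S = (2*4²)/27 = (2*16)*(1/27) = 32*(1/27) = 32/27 ≈ 1.1852)
(-33*Y)*S = -33*(-536)*(32/27) = 17688*(32/27) = 188672/9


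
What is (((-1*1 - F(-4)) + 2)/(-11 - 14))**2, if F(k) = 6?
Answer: 1/25 ≈ 0.040000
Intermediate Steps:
(((-1*1 - F(-4)) + 2)/(-11 - 14))**2 = (((-1*1 - 1*6) + 2)/(-11 - 14))**2 = (((-1 - 6) + 2)/(-25))**2 = ((-7 + 2)*(-1/25))**2 = (-5*(-1/25))**2 = (1/5)**2 = 1/25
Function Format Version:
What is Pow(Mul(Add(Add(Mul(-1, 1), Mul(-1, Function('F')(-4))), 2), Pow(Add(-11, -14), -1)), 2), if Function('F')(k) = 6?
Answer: Rational(1, 25) ≈ 0.040000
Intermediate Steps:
Pow(Mul(Add(Add(Mul(-1, 1), Mul(-1, Function('F')(-4))), 2), Pow(Add(-11, -14), -1)), 2) = Pow(Mul(Add(Add(Mul(-1, 1), Mul(-1, 6)), 2), Pow(Add(-11, -14), -1)), 2) = Pow(Mul(Add(Add(-1, -6), 2), Pow(-25, -1)), 2) = Pow(Mul(Add(-7, 2), Rational(-1, 25)), 2) = Pow(Mul(-5, Rational(-1, 25)), 2) = Pow(Rational(1, 5), 2) = Rational(1, 25)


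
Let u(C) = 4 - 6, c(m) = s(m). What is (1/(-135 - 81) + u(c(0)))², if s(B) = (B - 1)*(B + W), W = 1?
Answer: 187489/46656 ≈ 4.0185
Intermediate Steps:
s(B) = (1 + B)*(-1 + B) (s(B) = (B - 1)*(B + 1) = (-1 + B)*(1 + B) = (1 + B)*(-1 + B))
c(m) = -1 + m²
u(C) = -2
(1/(-135 - 81) + u(c(0)))² = (1/(-135 - 81) - 2)² = (1/(-216) - 2)² = (-1/216 - 2)² = (-433/216)² = 187489/46656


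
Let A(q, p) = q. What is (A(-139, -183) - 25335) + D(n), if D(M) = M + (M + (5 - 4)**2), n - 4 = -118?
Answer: -25701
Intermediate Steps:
n = -114 (n = 4 - 118 = -114)
D(M) = 1 + 2*M (D(M) = M + (M + 1**2) = M + (M + 1) = M + (1 + M) = 1 + 2*M)
(A(-139, -183) - 25335) + D(n) = (-139 - 25335) + (1 + 2*(-114)) = -25474 + (1 - 228) = -25474 - 227 = -25701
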